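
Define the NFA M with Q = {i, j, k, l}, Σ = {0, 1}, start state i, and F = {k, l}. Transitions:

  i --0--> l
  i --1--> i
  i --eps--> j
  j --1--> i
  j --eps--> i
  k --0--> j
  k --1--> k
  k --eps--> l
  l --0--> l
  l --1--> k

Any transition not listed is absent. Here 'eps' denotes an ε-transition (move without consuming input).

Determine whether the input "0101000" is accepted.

Yes

Start: ε-closure({i}) = {i, j}.
Read '0': i→{l}, j→∅; now {l}.
Read '1': l→{k}; union {k}; ε-closure = {k, l}.
Read '0': k→{j}, l→{l}; union {j, l}; ε-closure = {i, j, l}.
Read '1': i→{i}, j→{i}, l→{k}; union {i, k}; ε-closure = {i, j, k, l}.
Read '0': i→{l}, j→∅, k→{j}, l→{l}; union {j, l}; ε-closure = {i, j, l}.
Read '0': i→{l}, j→∅, l→{l}; now {l}.
Read '0': l→{l}; now {l}.
The final set {l} contains the accepting state l.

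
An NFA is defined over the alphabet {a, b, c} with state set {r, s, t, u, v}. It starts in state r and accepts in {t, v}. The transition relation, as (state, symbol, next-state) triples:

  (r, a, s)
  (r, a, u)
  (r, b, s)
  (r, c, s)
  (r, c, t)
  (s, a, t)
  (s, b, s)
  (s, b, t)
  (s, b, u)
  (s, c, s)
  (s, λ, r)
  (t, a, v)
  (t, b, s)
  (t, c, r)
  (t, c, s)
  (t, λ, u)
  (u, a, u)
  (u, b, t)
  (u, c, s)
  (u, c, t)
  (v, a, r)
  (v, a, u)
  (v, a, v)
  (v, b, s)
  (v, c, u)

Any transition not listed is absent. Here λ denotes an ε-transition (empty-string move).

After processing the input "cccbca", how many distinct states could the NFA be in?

Start in {r}.
Read 'c': {r} → {r, s, t, u}.
Read 'c': {r, s, t, u} → {r, s, t, u}.
Read 'c': {r, s, t, u} → {r, s, t, u}.
Read 'b': {r, s, t, u} → {r, s, t, u}.
Read 'c': {r, s, t, u} → {r, s, t, u}.
Read 'a': {r, s, t, u} → {r, s, t, u, v}.
That set has 5 states.

5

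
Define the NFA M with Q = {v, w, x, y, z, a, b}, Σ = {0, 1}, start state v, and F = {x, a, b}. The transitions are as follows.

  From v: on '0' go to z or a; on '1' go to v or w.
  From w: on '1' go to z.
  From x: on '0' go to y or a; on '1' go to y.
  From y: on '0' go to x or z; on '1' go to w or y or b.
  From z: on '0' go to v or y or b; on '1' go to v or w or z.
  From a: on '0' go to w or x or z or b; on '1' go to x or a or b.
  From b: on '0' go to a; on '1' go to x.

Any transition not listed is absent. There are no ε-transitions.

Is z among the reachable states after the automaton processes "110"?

Start in {v}.
Read '1': v→{v, w}; now {v, w}.
Read '1': v→{v, w}, w→{z}; now {v, w, z}.
Read '0': v→{z, a}, w→∅, z→{v, y, b}; now {v, y, z, a, b}.
State z is in {v, y, z, a, b}.

Yes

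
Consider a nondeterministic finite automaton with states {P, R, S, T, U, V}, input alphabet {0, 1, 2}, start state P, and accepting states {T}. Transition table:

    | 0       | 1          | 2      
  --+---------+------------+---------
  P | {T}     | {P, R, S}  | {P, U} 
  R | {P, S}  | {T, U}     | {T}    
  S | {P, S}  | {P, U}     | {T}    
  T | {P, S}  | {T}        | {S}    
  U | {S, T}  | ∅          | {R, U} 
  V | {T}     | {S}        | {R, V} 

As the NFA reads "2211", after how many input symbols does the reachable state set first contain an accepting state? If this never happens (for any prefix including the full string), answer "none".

Start in {P}.
Read '2': P→{P, U}; now {P, U}.
Read '2': P→{P, U}, U→{R, U}; now {P, R, U}.
Read '1': P→{P, R, S}, R→{T, U}, U→∅; now {P, R, S, T, U}.
None of the earlier sets intersect F, but {P, R, S, T, U} does.

3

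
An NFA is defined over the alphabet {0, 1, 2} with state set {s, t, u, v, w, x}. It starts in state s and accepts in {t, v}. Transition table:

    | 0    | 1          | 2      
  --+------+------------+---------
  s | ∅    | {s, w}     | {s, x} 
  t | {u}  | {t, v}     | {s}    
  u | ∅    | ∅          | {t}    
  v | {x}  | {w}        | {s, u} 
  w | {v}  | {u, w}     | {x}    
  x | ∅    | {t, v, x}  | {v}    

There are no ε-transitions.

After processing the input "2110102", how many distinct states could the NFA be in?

4

Start in {s}.
Read '2': s→{s, x}; now {s, x}.
Read '1': s→{s, w}, x→{t, v, x}; now {s, t, v, w, x}.
Read '1': s→{s, w}, t→{t, v}, v→{w}, w→{u, w}, x→{t, v, x}; now {s, t, u, v, w, x}.
Read '0': s→∅, t→{u}, u→∅, v→{x}, w→{v}, x→∅; now {u, v, x}.
Read '1': u→∅, v→{w}, x→{t, v, x}; now {t, v, w, x}.
Read '0': t→{u}, v→{x}, w→{v}, x→∅; now {u, v, x}.
Read '2': u→{t}, v→{s, u}, x→{v}; now {s, t, u, v}.
That set has 4 states.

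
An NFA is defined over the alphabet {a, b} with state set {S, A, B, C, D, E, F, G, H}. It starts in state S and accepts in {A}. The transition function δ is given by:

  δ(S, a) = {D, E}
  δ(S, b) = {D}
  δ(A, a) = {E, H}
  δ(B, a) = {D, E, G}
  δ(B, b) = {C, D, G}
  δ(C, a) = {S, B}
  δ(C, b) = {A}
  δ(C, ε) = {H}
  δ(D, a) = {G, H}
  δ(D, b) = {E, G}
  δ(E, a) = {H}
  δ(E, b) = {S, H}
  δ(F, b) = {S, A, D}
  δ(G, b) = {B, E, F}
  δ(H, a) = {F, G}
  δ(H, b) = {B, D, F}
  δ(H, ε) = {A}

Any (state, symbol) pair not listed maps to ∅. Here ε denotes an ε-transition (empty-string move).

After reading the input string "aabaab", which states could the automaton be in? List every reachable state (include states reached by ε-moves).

{S, A, B, D, E, F, H}

Start in {S}.
Read 'a': {S} → {D, E}.
Read 'a': {D, E} → {A, G, H}.
Read 'b': {A, G, H} → {B, D, E, F}.
Read 'a': {B, D, E, F} → {A, D, E, G, H}.
Read 'a': {A, D, E, G, H} → {A, E, F, G, H}.
Read 'b': {A, E, F, G, H} → {S, A, B, D, E, F, H}.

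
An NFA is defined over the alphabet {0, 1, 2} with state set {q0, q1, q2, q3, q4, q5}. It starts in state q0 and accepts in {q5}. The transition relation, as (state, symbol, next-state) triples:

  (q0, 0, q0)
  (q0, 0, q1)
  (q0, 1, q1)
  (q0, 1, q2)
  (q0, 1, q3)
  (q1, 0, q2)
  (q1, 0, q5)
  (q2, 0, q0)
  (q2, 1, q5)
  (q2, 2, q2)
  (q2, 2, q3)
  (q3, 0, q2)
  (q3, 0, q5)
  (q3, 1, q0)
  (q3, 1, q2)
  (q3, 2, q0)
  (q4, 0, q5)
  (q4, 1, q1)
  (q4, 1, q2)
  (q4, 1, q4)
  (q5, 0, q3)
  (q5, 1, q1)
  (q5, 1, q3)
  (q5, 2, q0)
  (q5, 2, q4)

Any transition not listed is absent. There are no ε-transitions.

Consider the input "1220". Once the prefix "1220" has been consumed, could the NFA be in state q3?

Start in {q0}.
Read '1': {q0} → {q1, q2, q3}.
Read '2': {q1, q2, q3} → {q0, q2, q3}.
Read '2': {q0, q2, q3} → {q0, q2, q3}.
Read '0': {q0, q2, q3} → {q0, q1, q2, q5}.
State q3 is not in {q0, q1, q2, q5}.

No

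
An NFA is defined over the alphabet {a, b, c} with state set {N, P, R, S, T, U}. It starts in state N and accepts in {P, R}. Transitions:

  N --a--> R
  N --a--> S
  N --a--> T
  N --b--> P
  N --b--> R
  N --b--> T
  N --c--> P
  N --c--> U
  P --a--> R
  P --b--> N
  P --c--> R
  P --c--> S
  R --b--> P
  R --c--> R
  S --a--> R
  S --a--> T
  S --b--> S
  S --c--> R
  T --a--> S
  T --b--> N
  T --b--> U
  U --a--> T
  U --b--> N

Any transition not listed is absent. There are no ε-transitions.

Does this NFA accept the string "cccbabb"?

Start in {N}.
Read 'c': N→{P, U}; now {P, U}.
Read 'c': P→{R, S}, U→∅; now {R, S}.
Read 'c': R→{R}, S→{R}; now {R}.
Read 'b': R→{P}; now {P}.
Read 'a': P→{R}; now {R}.
Read 'b': R→{P}; now {P}.
Read 'b': P→{N}; now {N}.
The final set {N} contains no accepting state.

No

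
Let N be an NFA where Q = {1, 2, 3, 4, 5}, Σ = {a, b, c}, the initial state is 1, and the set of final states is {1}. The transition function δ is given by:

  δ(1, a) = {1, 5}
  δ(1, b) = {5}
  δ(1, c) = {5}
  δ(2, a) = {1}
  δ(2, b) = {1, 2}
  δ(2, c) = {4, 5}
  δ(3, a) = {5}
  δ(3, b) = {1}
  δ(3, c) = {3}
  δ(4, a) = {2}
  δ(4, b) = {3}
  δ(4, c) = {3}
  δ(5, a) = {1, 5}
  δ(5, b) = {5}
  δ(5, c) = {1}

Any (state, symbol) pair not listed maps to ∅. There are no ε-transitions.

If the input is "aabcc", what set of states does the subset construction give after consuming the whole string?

{5}

Start in {1}.
Read 'a': {1} → {1, 5}.
Read 'a': {1, 5} → {1, 5}.
Read 'b': {1, 5} → {5}.
Read 'c': {5} → {1}.
Read 'c': {1} → {5}.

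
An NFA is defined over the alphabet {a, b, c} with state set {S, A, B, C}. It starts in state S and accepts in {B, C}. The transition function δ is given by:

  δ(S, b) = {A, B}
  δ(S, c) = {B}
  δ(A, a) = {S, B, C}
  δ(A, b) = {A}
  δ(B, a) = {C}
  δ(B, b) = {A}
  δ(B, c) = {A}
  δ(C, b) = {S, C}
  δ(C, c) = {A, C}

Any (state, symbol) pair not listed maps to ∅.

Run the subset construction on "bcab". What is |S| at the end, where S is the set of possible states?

4

Start in {S}.
Read 'b': {S} → {A, B}.
Read 'c': {A, B} → {A}.
Read 'a': {A} → {S, B, C}.
Read 'b': {S, B, C} → {S, A, B, C}.
That set has 4 states.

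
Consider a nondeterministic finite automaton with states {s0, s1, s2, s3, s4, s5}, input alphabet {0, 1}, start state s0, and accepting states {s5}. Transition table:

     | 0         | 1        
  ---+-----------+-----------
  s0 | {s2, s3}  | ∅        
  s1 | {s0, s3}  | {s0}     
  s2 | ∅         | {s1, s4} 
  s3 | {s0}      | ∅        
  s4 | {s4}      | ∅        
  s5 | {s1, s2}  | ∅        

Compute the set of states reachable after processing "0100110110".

Start in {s0}.
Read '0': {s0} → {s2, s3}.
Read '1': {s2, s3} → {s1, s4}.
Read '0': {s1, s4} → {s0, s3, s4}.
Read '0': {s0, s3, s4} → {s0, s2, s3, s4}.
Read '1': {s0, s2, s3, s4} → {s1, s4}.
Read '1': {s1, s4} → {s0}.
Read '0': {s0} → {s2, s3}.
Read '1': {s2, s3} → {s1, s4}.
Read '1': {s1, s4} → {s0}.
Read '0': {s0} → {s2, s3}.

{s2, s3}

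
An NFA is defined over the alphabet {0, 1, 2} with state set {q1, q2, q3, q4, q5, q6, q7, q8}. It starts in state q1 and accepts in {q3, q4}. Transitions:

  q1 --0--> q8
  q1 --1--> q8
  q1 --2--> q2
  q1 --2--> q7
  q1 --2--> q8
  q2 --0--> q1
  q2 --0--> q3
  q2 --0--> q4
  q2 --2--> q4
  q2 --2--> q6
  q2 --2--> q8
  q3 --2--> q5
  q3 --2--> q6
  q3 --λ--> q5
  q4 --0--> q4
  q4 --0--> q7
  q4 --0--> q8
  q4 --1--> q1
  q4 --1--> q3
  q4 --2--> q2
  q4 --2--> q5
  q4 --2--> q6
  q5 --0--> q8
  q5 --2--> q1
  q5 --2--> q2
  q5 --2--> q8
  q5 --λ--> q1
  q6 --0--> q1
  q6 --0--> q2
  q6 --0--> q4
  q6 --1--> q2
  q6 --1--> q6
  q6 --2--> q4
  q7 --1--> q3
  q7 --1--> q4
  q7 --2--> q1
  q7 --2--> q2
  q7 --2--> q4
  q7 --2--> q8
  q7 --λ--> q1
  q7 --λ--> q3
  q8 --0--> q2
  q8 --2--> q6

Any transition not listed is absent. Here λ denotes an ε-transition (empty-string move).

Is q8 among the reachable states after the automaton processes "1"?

Yes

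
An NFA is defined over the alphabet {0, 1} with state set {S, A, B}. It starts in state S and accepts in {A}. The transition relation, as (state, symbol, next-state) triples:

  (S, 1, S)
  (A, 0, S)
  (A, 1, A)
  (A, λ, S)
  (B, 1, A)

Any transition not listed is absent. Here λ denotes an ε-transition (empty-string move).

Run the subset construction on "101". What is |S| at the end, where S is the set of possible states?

0

Start in {S}.
Read '1': S→{S}; now {S}.
Read '0': S→∅; now ∅.
The set is empty and remains empty for the remaining 1 symbol.
That set has 0 states.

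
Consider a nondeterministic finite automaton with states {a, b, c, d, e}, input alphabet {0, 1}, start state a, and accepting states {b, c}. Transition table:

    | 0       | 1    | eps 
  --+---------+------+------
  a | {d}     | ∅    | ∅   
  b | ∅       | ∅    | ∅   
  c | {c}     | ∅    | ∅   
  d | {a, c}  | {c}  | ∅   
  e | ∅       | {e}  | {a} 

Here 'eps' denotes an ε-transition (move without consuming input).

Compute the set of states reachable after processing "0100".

Start in {a}.
Read '0': {a} → {d}.
Read '1': {d} → {c}.
Read '0': {c} → {c}.
Read '0': {c} → {c}.

{c}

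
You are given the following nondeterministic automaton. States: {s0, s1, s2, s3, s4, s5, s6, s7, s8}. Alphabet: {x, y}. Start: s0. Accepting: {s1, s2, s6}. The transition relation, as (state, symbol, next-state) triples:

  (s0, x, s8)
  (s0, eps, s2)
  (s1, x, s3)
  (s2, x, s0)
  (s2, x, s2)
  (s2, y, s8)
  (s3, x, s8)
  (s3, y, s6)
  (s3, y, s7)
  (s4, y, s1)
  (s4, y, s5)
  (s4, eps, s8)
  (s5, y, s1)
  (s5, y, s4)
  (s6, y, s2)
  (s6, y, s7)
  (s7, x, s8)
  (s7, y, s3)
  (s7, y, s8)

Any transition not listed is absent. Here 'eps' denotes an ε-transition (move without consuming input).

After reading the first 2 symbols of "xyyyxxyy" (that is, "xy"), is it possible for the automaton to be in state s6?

Start: ε-closure({s0}) = {s0, s2}.
Read 'x': s0→{s8}, s2→{s0, s2}; now {s0, s2, s8}.
Read 'y': s0→∅, s2→{s8}, s8→∅; now {s8}.
State s6 is not in {s8}.

No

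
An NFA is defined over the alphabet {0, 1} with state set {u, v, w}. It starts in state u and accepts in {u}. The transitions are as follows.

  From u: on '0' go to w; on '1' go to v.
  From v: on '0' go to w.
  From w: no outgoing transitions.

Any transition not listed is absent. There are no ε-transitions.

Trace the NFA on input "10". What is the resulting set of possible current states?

{w}

Start in {u}.
Read '1': {u} → {v}.
Read '0': {v} → {w}.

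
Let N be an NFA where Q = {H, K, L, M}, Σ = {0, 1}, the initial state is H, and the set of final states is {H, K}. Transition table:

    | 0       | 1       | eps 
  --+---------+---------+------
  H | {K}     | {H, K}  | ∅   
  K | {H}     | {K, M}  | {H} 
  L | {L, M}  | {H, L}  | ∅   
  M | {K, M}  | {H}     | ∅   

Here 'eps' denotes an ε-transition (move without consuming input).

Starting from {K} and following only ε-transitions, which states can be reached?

Begin with {K}.
ε-move K → H; add H.

{H, K}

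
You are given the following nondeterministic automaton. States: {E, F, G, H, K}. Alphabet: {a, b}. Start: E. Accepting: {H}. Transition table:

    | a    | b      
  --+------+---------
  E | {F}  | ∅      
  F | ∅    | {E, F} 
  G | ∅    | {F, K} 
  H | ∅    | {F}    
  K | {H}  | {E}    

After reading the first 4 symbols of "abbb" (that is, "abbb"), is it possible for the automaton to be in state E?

Yes

Start in {E}.
Read 'a': E→{F}; now {F}.
Read 'b': F→{E, F}; now {E, F}.
Read 'b': E→∅, F→{E, F}; now {E, F}.
Read 'b': E→∅, F→{E, F}; now {E, F}.
State E is in {E, F}.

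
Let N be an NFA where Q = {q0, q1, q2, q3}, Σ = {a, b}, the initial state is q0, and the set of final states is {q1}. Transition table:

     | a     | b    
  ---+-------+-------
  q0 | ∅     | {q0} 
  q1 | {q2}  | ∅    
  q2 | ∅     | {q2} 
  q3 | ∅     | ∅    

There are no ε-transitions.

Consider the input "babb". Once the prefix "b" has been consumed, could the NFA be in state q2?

No

Start in {q0}.
Read 'b': q0→{q0}; now {q0}.
State q2 is not in {q0}.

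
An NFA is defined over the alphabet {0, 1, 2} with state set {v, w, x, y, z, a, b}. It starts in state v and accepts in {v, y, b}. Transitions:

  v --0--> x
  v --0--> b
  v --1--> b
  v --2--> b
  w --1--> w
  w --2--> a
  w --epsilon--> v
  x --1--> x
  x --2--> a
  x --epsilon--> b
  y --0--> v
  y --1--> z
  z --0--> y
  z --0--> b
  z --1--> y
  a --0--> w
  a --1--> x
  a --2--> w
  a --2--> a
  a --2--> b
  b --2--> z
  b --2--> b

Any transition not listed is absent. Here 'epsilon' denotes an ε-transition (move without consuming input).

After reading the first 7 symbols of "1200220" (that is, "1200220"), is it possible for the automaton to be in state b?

Yes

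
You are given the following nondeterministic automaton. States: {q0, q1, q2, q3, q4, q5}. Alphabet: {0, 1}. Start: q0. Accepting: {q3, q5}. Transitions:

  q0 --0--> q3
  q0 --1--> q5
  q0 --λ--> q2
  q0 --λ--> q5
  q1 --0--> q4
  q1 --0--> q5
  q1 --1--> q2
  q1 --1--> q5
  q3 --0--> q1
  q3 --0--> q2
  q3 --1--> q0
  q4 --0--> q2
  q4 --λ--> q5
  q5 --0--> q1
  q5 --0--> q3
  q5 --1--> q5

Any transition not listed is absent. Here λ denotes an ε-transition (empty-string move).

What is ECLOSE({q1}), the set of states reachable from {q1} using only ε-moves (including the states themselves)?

{q1}

Begin with {q1}.
No ε-moves leave this set, so the closure equals the set itself.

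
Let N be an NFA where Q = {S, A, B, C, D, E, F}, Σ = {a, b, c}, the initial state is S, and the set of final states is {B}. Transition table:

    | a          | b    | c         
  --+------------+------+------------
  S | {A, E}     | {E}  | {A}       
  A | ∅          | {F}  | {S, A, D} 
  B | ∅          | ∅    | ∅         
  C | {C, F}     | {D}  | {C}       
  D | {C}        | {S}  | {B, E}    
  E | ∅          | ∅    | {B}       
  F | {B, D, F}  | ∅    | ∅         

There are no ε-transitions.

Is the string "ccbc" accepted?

Yes

Start in {S}.
Read 'c': {S} → {A}.
Read 'c': {A} → {S, A, D}.
Read 'b': {S, A, D} → {S, E, F}.
Read 'c': {S, E, F} → {A, B}.
The final set {A, B} contains the accepting state B.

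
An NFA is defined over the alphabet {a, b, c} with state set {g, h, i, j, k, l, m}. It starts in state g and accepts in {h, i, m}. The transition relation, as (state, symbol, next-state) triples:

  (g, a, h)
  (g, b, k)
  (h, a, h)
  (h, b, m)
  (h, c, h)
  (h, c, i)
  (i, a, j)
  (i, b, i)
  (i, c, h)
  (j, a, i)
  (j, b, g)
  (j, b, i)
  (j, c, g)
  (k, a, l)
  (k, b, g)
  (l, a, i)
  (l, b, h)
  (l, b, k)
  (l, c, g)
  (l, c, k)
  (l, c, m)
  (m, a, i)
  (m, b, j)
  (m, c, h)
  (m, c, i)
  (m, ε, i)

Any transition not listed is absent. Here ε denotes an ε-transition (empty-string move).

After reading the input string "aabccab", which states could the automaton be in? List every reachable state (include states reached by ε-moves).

{g, i, m}

Start in {g}.
Read 'a': g→{h}; now {h}.
Read 'a': h→{h}; now {h}.
Read 'b': h→{m}; union {m}; ε-closure = {i, m}.
Read 'c': i→{h}, m→{h, i}; now {h, i}.
Read 'c': h→{h, i}, i→{h}; now {h, i}.
Read 'a': h→{h}, i→{j}; now {h, j}.
Read 'b': h→{m}, j→{g, i}; now {g, i, m}.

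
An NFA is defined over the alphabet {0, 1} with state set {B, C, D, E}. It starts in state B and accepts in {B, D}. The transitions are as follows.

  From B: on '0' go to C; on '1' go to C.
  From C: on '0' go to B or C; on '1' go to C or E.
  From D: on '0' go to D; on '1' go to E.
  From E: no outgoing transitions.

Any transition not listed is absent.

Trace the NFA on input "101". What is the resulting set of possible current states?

Start in {B}.
Read '1': B→{C}; now {C}.
Read '0': C→{B, C}; now {B, C}.
Read '1': B→{C}, C→{C, E}; now {C, E}.

{C, E}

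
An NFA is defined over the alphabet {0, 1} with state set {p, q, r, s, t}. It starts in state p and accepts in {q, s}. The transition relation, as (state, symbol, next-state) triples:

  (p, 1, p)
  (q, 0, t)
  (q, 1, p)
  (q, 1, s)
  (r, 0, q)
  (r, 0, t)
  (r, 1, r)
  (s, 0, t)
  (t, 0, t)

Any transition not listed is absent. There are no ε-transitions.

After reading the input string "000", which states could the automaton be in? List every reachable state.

Start in {p}.
Read '0': {p} → ∅.
The set is empty and remains empty for the remaining 2 symbols.

∅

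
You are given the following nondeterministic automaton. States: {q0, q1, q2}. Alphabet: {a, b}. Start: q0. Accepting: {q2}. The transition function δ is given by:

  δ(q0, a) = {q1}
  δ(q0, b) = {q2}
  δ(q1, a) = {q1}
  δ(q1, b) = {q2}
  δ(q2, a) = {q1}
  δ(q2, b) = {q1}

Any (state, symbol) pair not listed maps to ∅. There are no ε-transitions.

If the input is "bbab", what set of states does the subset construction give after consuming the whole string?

{q2}

Start in {q0}.
Read 'b': {q0} → {q2}.
Read 'b': {q2} → {q1}.
Read 'a': {q1} → {q1}.
Read 'b': {q1} → {q2}.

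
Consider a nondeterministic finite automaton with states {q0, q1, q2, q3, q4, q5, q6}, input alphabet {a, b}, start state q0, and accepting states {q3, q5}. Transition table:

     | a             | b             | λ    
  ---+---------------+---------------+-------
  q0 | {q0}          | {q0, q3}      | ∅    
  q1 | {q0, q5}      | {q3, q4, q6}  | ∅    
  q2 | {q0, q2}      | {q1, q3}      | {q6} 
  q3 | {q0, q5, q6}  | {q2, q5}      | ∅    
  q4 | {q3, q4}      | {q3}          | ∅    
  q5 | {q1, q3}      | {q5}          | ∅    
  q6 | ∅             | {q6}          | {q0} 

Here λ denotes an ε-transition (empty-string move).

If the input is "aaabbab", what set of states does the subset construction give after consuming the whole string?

{q0, q1, q2, q3, q4, q5, q6}

Start in {q0}.
Read 'a': {q0} → {q0}.
Read 'a': {q0} → {q0}.
Read 'a': {q0} → {q0}.
Read 'b': {q0} → {q0, q3}.
Read 'b': {q0, q3} → {q0, q2, q3, q5, q6}.
Read 'a': {q0, q2, q3, q5, q6} → {q0, q1, q2, q3, q5, q6}.
Read 'b': {q0, q1, q2, q3, q5, q6} → {q0, q1, q2, q3, q4, q5, q6}.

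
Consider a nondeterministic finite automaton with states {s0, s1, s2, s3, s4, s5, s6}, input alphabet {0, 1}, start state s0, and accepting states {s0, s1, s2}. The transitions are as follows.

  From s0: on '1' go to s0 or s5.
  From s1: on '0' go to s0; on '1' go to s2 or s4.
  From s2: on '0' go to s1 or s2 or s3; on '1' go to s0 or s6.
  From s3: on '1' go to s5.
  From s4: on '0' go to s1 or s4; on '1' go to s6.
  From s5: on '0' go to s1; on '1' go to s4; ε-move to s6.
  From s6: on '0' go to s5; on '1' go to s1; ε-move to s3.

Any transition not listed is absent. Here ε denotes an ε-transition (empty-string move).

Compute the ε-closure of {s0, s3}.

Begin with {s0, s3}.
No ε-moves leave this set, so the closure equals the set itself.

{s0, s3}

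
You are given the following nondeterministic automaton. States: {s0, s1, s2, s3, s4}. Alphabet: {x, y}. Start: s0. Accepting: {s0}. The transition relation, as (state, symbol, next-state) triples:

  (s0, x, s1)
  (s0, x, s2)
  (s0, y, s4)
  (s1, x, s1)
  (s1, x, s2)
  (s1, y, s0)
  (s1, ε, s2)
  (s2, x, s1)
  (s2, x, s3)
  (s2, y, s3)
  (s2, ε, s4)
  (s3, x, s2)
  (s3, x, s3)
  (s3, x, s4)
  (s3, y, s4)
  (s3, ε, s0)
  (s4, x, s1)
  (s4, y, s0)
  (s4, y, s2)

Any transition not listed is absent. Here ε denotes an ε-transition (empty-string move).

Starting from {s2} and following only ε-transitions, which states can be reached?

Begin with {s2}.
ε-move s2 → s4; add s4.

{s2, s4}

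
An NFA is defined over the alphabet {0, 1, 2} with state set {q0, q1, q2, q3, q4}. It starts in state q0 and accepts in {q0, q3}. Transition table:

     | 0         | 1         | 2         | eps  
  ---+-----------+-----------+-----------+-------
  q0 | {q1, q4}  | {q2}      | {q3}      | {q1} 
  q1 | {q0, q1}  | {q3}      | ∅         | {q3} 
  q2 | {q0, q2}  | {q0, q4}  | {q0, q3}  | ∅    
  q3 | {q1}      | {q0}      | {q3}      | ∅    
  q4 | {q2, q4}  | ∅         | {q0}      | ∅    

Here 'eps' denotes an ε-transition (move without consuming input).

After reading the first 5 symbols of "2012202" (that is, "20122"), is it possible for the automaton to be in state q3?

Yes

Start: ε-closure({q0}) = {q0, q1, q3}.
Read '2': {q0, q1, q3} → {q3}.
Read '0': {q3} → {q1, q3}.
Read '1': {q1, q3} → {q0, q1, q3}.
Read '2': {q0, q1, q3} → {q3}.
Read '2': {q3} → {q3}.
State q3 is in {q3}.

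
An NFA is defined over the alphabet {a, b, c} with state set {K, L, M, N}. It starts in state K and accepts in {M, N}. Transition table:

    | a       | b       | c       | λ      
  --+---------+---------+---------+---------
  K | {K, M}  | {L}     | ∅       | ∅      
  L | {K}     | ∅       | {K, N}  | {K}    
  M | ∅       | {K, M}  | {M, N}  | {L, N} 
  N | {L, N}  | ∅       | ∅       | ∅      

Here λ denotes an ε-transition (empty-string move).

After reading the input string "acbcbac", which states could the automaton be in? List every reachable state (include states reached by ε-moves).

{K, L, M, N}

Start in {K}.
Read 'a': K→{K, M}; union {K, M}; ε-closure = {K, L, M, N}.
Read 'c': K→∅, L→{K, N}, M→{M, N}, N→∅; union {K, M, N}; ε-closure = {K, L, M, N}.
Read 'b': K→{L}, L→∅, M→{K, M}, N→∅; union {K, L, M}; ε-closure = {K, L, M, N}.
Read 'c': K→∅, L→{K, N}, M→{M, N}, N→∅; union {K, M, N}; ε-closure = {K, L, M, N}.
Read 'b': K→{L}, L→∅, M→{K, M}, N→∅; union {K, L, M}; ε-closure = {K, L, M, N}.
Read 'a': K→{K, M}, L→{K}, M→∅, N→{L, N}; now {K, L, M, N}.
Read 'c': K→∅, L→{K, N}, M→{M, N}, N→∅; union {K, M, N}; ε-closure = {K, L, M, N}.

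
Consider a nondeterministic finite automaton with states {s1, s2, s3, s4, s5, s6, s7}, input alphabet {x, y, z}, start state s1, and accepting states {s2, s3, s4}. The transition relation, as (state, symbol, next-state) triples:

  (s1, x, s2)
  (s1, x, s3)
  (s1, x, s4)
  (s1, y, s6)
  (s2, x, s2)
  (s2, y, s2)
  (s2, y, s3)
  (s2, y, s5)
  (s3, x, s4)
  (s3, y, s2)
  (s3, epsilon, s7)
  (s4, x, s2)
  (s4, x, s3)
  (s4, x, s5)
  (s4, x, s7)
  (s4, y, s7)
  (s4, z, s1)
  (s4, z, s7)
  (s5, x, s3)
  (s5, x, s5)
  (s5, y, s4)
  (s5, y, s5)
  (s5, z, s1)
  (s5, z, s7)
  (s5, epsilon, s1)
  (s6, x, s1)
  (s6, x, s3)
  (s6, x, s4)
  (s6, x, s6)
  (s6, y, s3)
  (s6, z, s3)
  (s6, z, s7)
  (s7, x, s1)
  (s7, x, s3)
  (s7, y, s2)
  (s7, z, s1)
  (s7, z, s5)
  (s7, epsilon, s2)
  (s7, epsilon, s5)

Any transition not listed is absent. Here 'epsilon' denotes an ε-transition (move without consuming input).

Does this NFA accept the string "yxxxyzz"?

Yes

Start in {s1}.
Read 'y': s1→{s6}; now {s6}.
Read 'x': s6→{s1, s3, s4, s6}; union {s1, s3, s4, s6}; ε-closure = {s1, s2, s3, s4, s5, s6, s7}.
Read 'x': s1→{s2, s3, s4}, s2→{s2}, s3→{s4}, s4→{s2, s3, s5, s7}, s5→{s3, s5}, s6→{s1, s3, s4, s6}, s7→{s1, s3}; now {s1, s2, s3, s4, s5, s6, s7}.
Read 'x': s1→{s2, s3, s4}, s2→{s2}, s3→{s4}, s4→{s2, s3, s5, s7}, s5→{s3, s5}, s6→{s1, s3, s4, s6}, s7→{s1, s3}; now {s1, s2, s3, s4, s5, s6, s7}.
Read 'y': s1→{s6}, s2→{s2, s3, s5}, s3→{s2}, s4→{s7}, s5→{s4, s5}, s6→{s3}, s7→{s2}; union {s2, s3, s4, s5, s6, s7}; ε-closure = {s1, s2, s3, s4, s5, s6, s7}.
Read 'z': s1→∅, s2→∅, s3→∅, s4→{s1, s7}, s5→{s1, s7}, s6→{s3, s7}, s7→{s1, s5}; union {s1, s3, s5, s7}; ε-closure = {s1, s2, s3, s5, s7}.
Read 'z': s1→∅, s2→∅, s3→∅, s5→{s1, s7}, s7→{s1, s5}; union {s1, s5, s7}; ε-closure = {s1, s2, s5, s7}.
The final set {s1, s2, s5, s7} contains the accepting state s2.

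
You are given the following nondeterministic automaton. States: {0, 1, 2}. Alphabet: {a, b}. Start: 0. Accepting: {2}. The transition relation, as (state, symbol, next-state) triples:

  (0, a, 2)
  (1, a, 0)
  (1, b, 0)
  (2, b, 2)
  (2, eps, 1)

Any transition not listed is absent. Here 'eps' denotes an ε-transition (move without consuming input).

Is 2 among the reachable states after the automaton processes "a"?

Yes

Start in {0}.
Read 'a': {0} → {1, 2}.
State 2 is in {1, 2}.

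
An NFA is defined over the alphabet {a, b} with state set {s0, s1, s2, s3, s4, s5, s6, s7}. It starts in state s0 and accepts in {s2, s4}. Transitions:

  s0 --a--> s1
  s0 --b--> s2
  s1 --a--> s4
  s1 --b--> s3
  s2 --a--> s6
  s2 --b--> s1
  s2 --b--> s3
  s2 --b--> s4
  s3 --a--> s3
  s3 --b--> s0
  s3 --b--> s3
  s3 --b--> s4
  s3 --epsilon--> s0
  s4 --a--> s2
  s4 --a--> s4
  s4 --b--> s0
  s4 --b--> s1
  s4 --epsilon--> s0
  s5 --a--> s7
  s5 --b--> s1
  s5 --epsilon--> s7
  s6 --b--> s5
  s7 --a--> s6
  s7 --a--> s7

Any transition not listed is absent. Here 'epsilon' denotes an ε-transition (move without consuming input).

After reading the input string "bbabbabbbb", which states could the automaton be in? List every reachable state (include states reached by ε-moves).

Start in {s0}.
Read 'b': {s0} → {s2}.
Read 'b': {s2} → {s0, s1, s3, s4}.
Read 'a': {s0, s1, s3, s4} → {s0, s1, s2, s3, s4}.
Read 'b': {s0, s1, s2, s3, s4} → {s0, s1, s2, s3, s4}.
Read 'b': {s0, s1, s2, s3, s4} → {s0, s1, s2, s3, s4}.
Read 'a': {s0, s1, s2, s3, s4} → {s0, s1, s2, s3, s4, s6}.
Read 'b': {s0, s1, s2, s3, s4, s6} → {s0, s1, s2, s3, s4, s5, s7}.
Read 'b': {s0, s1, s2, s3, s4, s5, s7} → {s0, s1, s2, s3, s4}.
Read 'b': {s0, s1, s2, s3, s4} → {s0, s1, s2, s3, s4}.
Read 'b': {s0, s1, s2, s3, s4} → {s0, s1, s2, s3, s4}.

{s0, s1, s2, s3, s4}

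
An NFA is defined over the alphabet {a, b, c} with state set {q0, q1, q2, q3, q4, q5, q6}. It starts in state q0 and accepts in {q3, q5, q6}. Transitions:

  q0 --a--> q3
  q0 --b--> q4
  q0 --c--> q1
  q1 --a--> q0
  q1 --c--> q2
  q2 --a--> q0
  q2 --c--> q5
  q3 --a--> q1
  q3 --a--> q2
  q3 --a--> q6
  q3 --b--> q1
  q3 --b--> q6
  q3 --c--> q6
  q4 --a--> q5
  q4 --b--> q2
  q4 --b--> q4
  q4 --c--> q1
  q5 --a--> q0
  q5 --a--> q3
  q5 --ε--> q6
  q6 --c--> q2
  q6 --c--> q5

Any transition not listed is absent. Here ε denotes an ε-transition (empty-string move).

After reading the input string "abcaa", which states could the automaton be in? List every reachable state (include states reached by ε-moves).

Start in {q0}.
Read 'a': {q0} → {q3}.
Read 'b': {q3} → {q1, q6}.
Read 'c': {q1, q6} → {q2, q5, q6}.
Read 'a': {q2, q5, q6} → {q0, q3}.
Read 'a': {q0, q3} → {q1, q2, q3, q6}.

{q1, q2, q3, q6}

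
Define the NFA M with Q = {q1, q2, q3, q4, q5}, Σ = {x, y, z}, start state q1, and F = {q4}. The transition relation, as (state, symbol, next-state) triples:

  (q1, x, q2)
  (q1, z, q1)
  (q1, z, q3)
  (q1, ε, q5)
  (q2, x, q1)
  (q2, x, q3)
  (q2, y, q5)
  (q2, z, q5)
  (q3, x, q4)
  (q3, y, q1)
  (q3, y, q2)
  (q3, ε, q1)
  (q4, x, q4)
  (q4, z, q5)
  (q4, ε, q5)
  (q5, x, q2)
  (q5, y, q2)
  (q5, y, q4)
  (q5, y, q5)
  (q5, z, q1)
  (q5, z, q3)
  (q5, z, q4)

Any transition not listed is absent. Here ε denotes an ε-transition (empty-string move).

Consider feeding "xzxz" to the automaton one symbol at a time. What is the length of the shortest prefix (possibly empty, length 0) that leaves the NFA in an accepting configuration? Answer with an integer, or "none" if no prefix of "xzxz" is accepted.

Start: ε-closure({q1}) = {q1, q5}.
Read 'x': q1→{q2}, q5→{q2}; now {q2}.
Read 'z': q2→{q5}; now {q5}.
Read 'x': q5→{q2}; now {q2}.
Read 'z': q2→{q5}; now {q5}.
No reachable set along the way intersects F.

none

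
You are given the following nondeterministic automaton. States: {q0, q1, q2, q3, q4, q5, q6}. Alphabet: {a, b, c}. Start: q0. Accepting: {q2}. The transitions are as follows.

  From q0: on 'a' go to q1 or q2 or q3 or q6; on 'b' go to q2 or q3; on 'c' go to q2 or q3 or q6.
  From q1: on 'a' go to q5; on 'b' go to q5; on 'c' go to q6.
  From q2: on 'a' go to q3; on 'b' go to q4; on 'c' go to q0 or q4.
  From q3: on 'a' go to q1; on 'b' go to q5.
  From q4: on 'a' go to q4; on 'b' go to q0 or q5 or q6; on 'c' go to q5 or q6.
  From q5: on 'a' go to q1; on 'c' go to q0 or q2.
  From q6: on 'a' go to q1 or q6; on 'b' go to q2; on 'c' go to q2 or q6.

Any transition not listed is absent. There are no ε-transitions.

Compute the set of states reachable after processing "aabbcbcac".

Start in {q0}.
Read 'a': {q0} → {q1, q2, q3, q6}.
Read 'a': {q1, q2, q3, q6} → {q1, q3, q5, q6}.
Read 'b': {q1, q3, q5, q6} → {q2, q5}.
Read 'b': {q2, q5} → {q4}.
Read 'c': {q4} → {q5, q6}.
Read 'b': {q5, q6} → {q2}.
Read 'c': {q2} → {q0, q4}.
Read 'a': {q0, q4} → {q1, q2, q3, q4, q6}.
Read 'c': {q1, q2, q3, q4, q6} → {q0, q2, q4, q5, q6}.

{q0, q2, q4, q5, q6}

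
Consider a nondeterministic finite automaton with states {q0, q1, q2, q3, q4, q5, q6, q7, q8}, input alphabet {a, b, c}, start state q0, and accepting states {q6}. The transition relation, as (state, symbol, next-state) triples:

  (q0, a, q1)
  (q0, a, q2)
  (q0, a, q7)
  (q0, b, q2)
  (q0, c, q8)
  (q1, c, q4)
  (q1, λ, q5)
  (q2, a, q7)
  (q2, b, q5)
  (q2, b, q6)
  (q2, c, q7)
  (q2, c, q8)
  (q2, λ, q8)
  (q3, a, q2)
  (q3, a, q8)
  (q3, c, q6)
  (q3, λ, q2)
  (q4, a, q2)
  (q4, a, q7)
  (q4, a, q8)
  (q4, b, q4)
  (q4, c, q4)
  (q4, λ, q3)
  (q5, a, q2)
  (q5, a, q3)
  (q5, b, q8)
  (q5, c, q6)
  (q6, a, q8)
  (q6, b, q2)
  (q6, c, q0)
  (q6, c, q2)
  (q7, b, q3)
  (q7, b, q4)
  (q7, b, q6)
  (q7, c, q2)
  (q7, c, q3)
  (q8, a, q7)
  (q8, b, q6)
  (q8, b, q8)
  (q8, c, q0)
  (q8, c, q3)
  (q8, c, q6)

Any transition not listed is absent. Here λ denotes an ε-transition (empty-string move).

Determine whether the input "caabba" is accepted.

No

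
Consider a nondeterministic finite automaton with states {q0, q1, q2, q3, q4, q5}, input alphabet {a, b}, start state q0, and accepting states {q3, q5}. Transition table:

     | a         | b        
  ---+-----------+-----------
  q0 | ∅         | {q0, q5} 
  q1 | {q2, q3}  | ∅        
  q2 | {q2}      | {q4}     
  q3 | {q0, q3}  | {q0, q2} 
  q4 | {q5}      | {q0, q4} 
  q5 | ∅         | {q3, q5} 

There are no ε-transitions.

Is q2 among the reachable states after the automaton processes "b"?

No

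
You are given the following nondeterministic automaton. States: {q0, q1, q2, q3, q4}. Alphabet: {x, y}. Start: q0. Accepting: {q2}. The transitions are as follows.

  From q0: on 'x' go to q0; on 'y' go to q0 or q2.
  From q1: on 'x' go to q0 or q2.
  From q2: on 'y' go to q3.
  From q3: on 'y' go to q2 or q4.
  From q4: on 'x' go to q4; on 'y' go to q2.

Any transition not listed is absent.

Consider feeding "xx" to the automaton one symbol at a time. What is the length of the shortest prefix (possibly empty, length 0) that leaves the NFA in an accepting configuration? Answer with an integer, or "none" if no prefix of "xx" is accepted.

none

Start in {q0}.
Read 'x': {q0} → {q0}.
Read 'x': {q0} → {q0}.
No reachable set along the way intersects F.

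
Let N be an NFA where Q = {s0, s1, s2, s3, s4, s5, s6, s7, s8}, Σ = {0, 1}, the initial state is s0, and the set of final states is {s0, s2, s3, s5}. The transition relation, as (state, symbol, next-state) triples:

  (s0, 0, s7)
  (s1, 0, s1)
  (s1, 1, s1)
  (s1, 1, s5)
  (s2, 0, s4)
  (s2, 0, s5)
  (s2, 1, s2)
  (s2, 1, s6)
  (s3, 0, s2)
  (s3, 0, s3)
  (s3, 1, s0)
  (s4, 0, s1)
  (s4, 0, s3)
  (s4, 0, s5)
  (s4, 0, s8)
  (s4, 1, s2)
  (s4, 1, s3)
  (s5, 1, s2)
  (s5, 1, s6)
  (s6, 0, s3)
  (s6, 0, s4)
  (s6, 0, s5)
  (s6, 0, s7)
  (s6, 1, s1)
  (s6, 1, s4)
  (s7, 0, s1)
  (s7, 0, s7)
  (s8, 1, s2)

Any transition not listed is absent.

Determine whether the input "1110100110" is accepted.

Start in {s0}.
Read '1': {s0} → ∅.
The set is empty and remains empty for the remaining 9 symbols.
The final set ∅ contains no accepting state.

No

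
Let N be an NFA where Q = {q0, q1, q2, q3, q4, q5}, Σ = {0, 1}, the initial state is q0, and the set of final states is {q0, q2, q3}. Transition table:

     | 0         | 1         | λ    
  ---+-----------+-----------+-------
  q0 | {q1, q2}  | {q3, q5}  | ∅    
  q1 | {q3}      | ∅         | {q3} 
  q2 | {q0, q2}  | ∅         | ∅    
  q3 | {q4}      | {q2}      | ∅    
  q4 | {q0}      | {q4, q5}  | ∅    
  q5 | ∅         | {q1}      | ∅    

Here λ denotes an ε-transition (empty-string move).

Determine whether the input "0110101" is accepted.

No

Start in {q0}.
Read '0': q0→{q1, q2}; union {q1, q2}; ε-closure = {q1, q2, q3}.
Read '1': q1→∅, q2→∅, q3→{q2}; now {q2}.
Read '1': q2→∅; now ∅.
The set is empty and remains empty for the remaining 4 symbols.
The final set ∅ contains no accepting state.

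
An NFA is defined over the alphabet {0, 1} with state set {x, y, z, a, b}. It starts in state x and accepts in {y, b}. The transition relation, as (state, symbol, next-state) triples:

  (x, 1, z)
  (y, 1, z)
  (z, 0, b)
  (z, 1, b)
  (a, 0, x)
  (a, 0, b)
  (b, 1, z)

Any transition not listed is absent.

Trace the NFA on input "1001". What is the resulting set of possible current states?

Start in {x}.
Read '1': {x} → {z}.
Read '0': {z} → {b}.
Read '0': {b} → ∅.
The set is empty and remains empty for the remaining 1 symbol.

∅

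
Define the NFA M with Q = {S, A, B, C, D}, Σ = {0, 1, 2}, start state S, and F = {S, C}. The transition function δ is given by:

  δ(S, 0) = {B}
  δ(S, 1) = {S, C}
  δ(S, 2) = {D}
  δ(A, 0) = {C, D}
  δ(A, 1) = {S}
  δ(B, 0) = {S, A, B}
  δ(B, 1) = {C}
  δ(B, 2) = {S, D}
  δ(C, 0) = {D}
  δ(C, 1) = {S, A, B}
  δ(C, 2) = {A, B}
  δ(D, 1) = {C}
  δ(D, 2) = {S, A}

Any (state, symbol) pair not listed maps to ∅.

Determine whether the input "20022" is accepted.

Start in {S}.
Read '2': S→{D}; now {D}.
Read '0': D→∅; now ∅.
The set is empty and remains empty for the remaining 3 symbols.
The final set ∅ contains no accepting state.

No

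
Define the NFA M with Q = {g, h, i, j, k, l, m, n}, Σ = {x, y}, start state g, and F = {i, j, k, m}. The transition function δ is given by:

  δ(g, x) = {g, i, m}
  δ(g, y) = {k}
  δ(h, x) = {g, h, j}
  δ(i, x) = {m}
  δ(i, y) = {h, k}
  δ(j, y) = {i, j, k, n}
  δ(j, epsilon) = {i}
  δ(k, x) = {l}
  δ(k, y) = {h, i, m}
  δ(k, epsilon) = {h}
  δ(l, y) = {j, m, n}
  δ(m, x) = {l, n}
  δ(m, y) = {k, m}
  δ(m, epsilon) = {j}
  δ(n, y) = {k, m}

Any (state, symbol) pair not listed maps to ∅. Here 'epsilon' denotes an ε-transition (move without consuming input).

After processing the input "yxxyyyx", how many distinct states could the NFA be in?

7

Start in {g}.
Read 'y': {g} → {h, k}.
Read 'x': {h, k} → {g, h, i, j, l}.
Read 'x': {g, h, i, j, l} → {g, h, i, j, m}.
Read 'y': {g, h, i, j, m} → {h, i, j, k, m, n}.
Read 'y': {h, i, j, k, m, n} → {h, i, j, k, m, n}.
Read 'y': {h, i, j, k, m, n} → {h, i, j, k, m, n}.
Read 'x': {h, i, j, k, m, n} → {g, h, i, j, l, m, n}.
That set has 7 states.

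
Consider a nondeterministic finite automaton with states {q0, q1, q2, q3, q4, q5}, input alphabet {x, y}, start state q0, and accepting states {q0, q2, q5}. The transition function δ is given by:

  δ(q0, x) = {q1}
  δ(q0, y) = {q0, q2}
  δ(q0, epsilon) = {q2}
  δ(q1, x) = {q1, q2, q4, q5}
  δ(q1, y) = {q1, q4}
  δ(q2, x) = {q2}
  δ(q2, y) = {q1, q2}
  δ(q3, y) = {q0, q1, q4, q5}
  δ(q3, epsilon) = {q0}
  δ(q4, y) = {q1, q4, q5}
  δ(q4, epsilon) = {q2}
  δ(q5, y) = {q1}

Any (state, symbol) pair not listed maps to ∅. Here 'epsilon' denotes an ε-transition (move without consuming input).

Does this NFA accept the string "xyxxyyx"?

Yes

Start: ε-closure({q0}) = {q0, q2}.
Read 'x': {q0, q2} → {q1, q2}.
Read 'y': {q1, q2} → {q1, q2, q4}.
Read 'x': {q1, q2, q4} → {q1, q2, q4, q5}.
Read 'x': {q1, q2, q4, q5} → {q1, q2, q4, q5}.
Read 'y': {q1, q2, q4, q5} → {q1, q2, q4, q5}.
Read 'y': {q1, q2, q4, q5} → {q1, q2, q4, q5}.
Read 'x': {q1, q2, q4, q5} → {q1, q2, q4, q5}.
The final set {q1, q2, q4, q5} contains the accepting states q2, q5.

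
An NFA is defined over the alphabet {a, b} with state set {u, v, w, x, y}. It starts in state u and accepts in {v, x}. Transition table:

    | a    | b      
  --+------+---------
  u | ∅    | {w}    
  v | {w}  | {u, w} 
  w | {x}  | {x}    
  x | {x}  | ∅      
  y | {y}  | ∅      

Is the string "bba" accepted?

Yes

Start in {u}.
Read 'b': {u} → {w}.
Read 'b': {w} → {x}.
Read 'a': {x} → {x}.
The final set {x} contains the accepting state x.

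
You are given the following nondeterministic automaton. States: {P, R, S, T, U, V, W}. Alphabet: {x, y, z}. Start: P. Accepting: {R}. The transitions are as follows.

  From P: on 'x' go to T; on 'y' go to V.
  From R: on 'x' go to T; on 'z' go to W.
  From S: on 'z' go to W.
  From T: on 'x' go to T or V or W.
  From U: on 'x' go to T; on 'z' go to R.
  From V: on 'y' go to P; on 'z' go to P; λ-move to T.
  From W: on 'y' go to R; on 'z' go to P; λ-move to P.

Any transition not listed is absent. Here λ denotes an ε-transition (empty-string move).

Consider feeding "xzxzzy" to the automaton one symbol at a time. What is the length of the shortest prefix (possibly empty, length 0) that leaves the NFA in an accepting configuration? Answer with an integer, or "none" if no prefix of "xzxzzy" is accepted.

Start in {P}.
Read 'x': P→{T}; now {T}.
Read 'z': T→∅; now ∅.
The set is empty and remains empty for the remaining 4 symbols.
No reachable set along the way intersects F.

none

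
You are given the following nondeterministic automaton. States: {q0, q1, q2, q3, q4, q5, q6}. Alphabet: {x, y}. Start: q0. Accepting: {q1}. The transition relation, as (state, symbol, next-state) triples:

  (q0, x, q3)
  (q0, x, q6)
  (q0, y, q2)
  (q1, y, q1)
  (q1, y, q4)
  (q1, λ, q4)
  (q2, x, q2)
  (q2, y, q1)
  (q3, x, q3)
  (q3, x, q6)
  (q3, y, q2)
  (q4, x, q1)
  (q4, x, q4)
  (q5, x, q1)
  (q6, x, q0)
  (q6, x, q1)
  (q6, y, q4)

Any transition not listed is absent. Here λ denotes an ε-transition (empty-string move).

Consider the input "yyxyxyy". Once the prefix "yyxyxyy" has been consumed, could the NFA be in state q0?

Start in {q0}.
Read 'y': q0→{q2}; now {q2}.
Read 'y': q2→{q1}; union {q1}; ε-closure = {q1, q4}.
Read 'x': q1→∅, q4→{q1, q4}; now {q1, q4}.
Read 'y': q1→{q1, q4}, q4→∅; now {q1, q4}.
Read 'x': q1→∅, q4→{q1, q4}; now {q1, q4}.
Read 'y': q1→{q1, q4}, q4→∅; now {q1, q4}.
Read 'y': q1→{q1, q4}, q4→∅; now {q1, q4}.
State q0 is not in {q1, q4}.

No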